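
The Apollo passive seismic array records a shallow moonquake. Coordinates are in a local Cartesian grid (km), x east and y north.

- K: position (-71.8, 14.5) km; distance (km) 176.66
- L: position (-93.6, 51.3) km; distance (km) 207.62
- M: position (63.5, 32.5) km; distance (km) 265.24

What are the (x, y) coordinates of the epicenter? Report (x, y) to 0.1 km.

Circle about each station: (x + 71.8)² + (y − 14.5)² = 176.66²; (x + 93.6)² + (y − 51.3)² = 207.62²; (x − 63.5)² + (y − 32.5)² = 265.24².
Subtracting the K equation from the L and M equations removes the quadratic terms:
-43.6 x + 73.6 y = -5870.15
270.6 x + 36.0 y = -39420.49
Solving the 2×2 system: x ≈ -125.2, y ≈ -153.9 km.
Check against K (with the unrounded x, y): √((x + 71.8)²+(y − 14.5)²) = 176.69 ≈ 176.66 km. ✓

-125.2 km east, -153.9 km north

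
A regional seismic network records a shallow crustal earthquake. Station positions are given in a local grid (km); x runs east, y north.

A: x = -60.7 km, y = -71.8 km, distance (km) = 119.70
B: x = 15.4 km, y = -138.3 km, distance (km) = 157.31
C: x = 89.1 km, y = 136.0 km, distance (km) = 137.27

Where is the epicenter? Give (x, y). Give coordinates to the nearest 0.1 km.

Circle about each station: (x + 60.7)² + (y + 71.8)² = 119.70²; (x − 15.4)² + (y + 138.3)² = 157.31²; (x − 89.1)² + (y − 136.0)² = 137.27².
Subtracting the A equation from the B and C equations removes the quadratic terms:
152.2 x − 133.0 y = 105.97
299.6 x + 415.6 y = 13080.12
Solving the 2×2 system: x ≈ 17.3, y ≈ 19.0 km.

17.3 km east, 19.0 km north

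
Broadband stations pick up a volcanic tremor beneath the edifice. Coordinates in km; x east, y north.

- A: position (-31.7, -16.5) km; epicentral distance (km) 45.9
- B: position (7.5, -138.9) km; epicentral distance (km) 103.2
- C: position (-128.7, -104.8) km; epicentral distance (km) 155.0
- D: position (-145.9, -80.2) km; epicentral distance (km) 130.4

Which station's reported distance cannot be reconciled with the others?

Solve using three stations at a time. Using A, B, C (subtract circle equations pairwise → linear system) gives (x, y) ≈ (10.1, -35.7).
Distances from that point to each station vs reported:
  A: calculated 46.0 vs reported 45.9 → residual 0.1 km
  B: calculated 103.2 vs reported 103.2 → residual 0.0 km
  C: calculated 155.0 vs reported 155.0 → residual 0.0 km
  D: calculated 162.2 vs reported 130.4 → residual 31.8 km
A, B, C are mutually consistent (residuals ≈ 0); D is off by 31.8 km.

D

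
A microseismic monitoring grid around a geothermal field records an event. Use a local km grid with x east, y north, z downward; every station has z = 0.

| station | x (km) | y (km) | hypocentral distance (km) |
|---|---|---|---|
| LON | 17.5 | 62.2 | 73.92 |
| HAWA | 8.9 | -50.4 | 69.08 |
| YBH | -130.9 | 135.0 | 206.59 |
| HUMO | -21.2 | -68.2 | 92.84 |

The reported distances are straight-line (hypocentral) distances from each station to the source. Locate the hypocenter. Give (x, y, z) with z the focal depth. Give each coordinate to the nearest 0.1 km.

(21.4, 2.2, 43.0)

Each station gives a sphere (x−x_i)² + (y−y_i)² + z² = d_i² (stations at z=0).
Subtracting the LON sphere from HAWA and YBH: z² cancels, leaving linear equations in x and y:
-17.2 x − 225.2 y = -863.60
-296.8 x + 145.6 y = -6030.54
Solving: x ≈ 21.398, y ≈ 2.201 km (keep extra digits for the depth step; rounded: 21.4, 2.2).
Then from the LON sphere: z² = 73.92² − (x − 17.5)² − (y − 62.2)² with x = 21.398, y = 2.201, so z ≈ 43.001 ≈ 43.0 km.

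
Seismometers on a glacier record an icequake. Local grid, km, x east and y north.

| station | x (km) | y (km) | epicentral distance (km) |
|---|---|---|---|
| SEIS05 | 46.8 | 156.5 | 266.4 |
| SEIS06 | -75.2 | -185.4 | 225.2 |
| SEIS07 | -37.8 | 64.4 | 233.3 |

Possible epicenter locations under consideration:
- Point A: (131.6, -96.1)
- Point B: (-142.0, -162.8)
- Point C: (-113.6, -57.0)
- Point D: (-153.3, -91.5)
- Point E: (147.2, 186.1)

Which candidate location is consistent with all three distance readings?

Point A

For each candidate, compare |candidate − station| to the reported distance:
Point A: residuals SEIS05 0.1, SEIS06 0.1, SEIS07 0.1 → max 0.1 km
Point B: residuals SEIS05 104.5, SEIS06 154.7, SEIS07 16.7 → max 154.7 km
Point C: residuals SEIS05 0.6, SEIS06 91.2, SEIS07 90.2 → max 91.2 km
Point D: residuals SEIS05 52.3, SEIS06 103.1, SEIS07 39.3 → max 103.1 km
Point E: residuals SEIS05 161.7, SEIS06 207.8, SEIS07 11.9 → max 207.8 km
Only Point A has all residuals ≈ 0.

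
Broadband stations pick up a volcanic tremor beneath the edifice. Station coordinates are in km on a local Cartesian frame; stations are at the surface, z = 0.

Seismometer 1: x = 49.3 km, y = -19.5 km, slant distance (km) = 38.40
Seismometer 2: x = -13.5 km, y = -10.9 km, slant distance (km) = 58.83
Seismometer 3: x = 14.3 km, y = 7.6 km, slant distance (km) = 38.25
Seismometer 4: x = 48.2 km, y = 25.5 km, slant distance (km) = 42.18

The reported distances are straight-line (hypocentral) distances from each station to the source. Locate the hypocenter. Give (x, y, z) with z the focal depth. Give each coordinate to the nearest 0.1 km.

Each station gives a sphere (x−x_i)² + (y−y_i)² + z² = d_i² (stations at z=0).
Subtracting the Seismometer 1 sphere from Seismometer 2 and Seismometer 3: z² cancels, leaving linear equations in x and y:
-125.6 x + 17.2 y = -4496.09
-70.0 x + 54.2 y = -2536.99
Solving: x ≈ 35.701, y ≈ -0.700 km (keep extra digits for the depth step; rounded: 35.7, -0.7).
Then from the Seismometer 1 sphere: z² = 38.40² − (x − 49.3)² − (y + 19.5)² with x = 35.701, y = -0.700, so z ≈ 30.597 ≈ 30.6 km.

(35.7, -0.7, 30.6)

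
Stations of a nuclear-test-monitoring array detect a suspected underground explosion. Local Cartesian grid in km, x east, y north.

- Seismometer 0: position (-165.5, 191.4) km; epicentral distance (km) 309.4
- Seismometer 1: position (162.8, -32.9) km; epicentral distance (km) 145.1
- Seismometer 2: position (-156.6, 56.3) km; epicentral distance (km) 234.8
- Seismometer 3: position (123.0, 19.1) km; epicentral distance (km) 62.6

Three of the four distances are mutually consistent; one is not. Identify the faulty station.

Solve using three stations at a time. Using Seismometer 0, Seismometer 2, Seismometer 3 (subtract circle equations pairwise → linear system) gives (x, y) ≈ (68.3, -11.3).
Distances from that point to each station vs reported:
  Seismometer 0: calculated 309.4 vs reported 309.4 → residual 0.0 km
  Seismometer 1: calculated 97.0 vs reported 145.1 → residual 48.1 km
  Seismometer 2: calculated 234.8 vs reported 234.8 → residual 0.0 km
  Seismometer 3: calculated 62.6 vs reported 62.6 → residual 0.0 km
Seismometer 0, Seismometer 2, Seismometer 3 are mutually consistent (residuals ≈ 0); Seismometer 1 is off by 48.1 km.

Seismometer 1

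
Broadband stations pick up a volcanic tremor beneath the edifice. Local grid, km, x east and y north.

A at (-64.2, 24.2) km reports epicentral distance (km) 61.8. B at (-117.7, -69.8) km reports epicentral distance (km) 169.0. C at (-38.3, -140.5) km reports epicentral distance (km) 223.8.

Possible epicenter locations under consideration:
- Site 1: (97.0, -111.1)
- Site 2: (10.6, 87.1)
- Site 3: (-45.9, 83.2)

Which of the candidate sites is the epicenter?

For each candidate, compare |candidate − station| to the reported distance:
Site 1: residuals A 148.7, B 49.6, C 85.3 → max 148.7 km
Site 2: residuals A 35.9, B 33.7, C 9.0 → max 35.9 km
Site 3: residuals A 0.0, B 0.0, C 0.0 → max 0.0 km
Only Site 3 has all residuals ≈ 0.

Site 3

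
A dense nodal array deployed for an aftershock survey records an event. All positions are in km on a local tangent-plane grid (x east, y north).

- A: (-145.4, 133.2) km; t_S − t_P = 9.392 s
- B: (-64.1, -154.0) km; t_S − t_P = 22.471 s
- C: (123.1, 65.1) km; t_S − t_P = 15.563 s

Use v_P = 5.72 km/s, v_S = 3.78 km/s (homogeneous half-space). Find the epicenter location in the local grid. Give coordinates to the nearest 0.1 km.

-47.6 km east, 95.9 km north

Distance from S−P lag: d = Δt · v_P v_S / (v_P − v_S) = Δt · (5.72·3.78)/(5.72−3.78) ≈ 11.1452·Δt.
So d_A = 104.68, d_B = 250.44, d_C = 173.45 km.
Circle about each station: (x + 145.4)² + (y − 133.2)² = 104.68²; (x + 64.1)² + (y + 154.0)² = 250.44²; (x − 123.1)² + (y − 65.1)² = 173.45².
Subtracting the A equation from the B and C equations removes the quadratic terms:
162.6 x − 574.4 y = -62820.88
537.0 x − 136.2 y = -38618.78
Solving the 2×2 system: x ≈ -47.6, y ≈ 95.9 km.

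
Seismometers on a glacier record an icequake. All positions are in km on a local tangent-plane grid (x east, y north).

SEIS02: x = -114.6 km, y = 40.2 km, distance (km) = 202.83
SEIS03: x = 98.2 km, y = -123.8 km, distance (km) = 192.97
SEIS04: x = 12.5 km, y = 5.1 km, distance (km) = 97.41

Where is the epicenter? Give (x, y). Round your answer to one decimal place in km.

Circle about each station: (x + 114.6)² + (y − 40.2)² = 202.83²; (x − 98.2)² + (y + 123.8)² = 192.97²; (x − 12.5)² + (y − 5.1)² = 97.41².
Subtracting pairs of circle equations eliminates x²+y² and gives linear equations (the radical axes):
425.6 x − 328.0 y = 14123.07
254.2 x − 70.2 y = 17084.36
Solving the 2×2 system: x ≈ 86.2, y ≈ 68.8 km.

86.2 km east, 68.8 km north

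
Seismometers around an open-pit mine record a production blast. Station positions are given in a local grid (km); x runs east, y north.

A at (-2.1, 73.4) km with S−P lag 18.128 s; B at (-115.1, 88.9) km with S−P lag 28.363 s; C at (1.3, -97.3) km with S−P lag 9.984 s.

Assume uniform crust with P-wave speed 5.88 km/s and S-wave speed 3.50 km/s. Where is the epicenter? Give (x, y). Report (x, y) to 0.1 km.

79.4 km east, -60.5 km north

Distance from S−P lag: d = Δt · v_P v_S / (v_P − v_S) = Δt · (5.88·3.50)/(5.88−3.50) ≈ 8.6471·Δt.
So d_A = 156.75, d_B = 245.26, d_C = 86.33 km.
Circle about each station: (x + 2.1)² + (y − 73.4)² = 156.75²; (x + 115.1)² + (y − 88.9)² = 245.26²; (x − 1.3)² + (y + 97.3)² = 86.33².
Subtracting pairs of circle equations eliminates x²+y² and gives linear equations (the radical axes):
-226.0 x + 31.0 y = -19822.66
6.8 x − 341.4 y = 21194.70
Solving the 2×2 system: x ≈ 79.4, y ≈ -60.5 km.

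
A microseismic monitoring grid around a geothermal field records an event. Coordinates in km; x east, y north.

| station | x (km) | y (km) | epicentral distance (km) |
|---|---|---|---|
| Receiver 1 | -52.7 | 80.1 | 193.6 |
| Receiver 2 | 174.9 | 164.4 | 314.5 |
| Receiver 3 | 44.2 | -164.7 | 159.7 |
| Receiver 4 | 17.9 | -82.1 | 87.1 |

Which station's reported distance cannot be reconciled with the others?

Receiver 1

Solve using three stations at a time. Using Receiver 2, Receiver 3, Receiver 4 (subtract circle equations pairwise → linear system) gives (x, y) ≈ (-60.6, -44.1).
Distances from that point to each station vs reported:
  Receiver 1: calculated 124.5 vs reported 193.6 → residual 69.1 km
  Receiver 2: calculated 314.5 vs reported 314.5 → residual 0.0 km
  Receiver 3: calculated 159.7 vs reported 159.7 → residual 0.0 km
  Receiver 4: calculated 87.2 vs reported 87.1 → residual 0.1 km
Receiver 2, Receiver 3, Receiver 4 are mutually consistent (residuals ≈ 0); Receiver 1 is off by 69.1 km.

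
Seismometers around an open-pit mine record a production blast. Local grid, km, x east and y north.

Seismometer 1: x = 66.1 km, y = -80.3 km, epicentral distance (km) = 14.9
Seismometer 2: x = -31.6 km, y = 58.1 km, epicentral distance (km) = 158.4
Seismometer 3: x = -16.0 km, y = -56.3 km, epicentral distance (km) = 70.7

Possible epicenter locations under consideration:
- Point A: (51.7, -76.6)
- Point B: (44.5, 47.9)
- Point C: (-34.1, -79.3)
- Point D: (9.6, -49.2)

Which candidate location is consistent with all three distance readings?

Point A

For each candidate, compare |candidate − station| to the reported distance:
Point A: residuals Seismometer 1 0.0, Seismometer 2 0.0, Seismometer 3 0.0 → max 0.0 km
Point B: residuals Seismometer 1 115.1, Seismometer 2 81.6, Seismometer 3 49.8 → max 115.1 km
Point C: residuals Seismometer 1 85.3, Seismometer 2 21.0, Seismometer 3 41.4 → max 85.3 km
Point D: residuals Seismometer 1 49.6, Seismometer 2 43.5, Seismometer 3 44.1 → max 49.6 km
Only Point A has all residuals ≈ 0.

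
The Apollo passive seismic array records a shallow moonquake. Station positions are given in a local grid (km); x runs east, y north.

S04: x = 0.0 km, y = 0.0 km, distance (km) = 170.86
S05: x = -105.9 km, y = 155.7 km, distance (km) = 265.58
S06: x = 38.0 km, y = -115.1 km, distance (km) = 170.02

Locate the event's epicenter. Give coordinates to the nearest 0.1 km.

(-131.9, -108.6)

Circle about each station: x² + y² = 170.86²; (x + 105.9)² + (y − 155.7)² = 265.58²; (x − 38.0)² + (y + 115.1)² = 170.02².
Subtracting pairs of circle equations eliminates x²+y² and gives linear equations (the radical axes):
-211.8 x + 311.4 y = -5882.30
76.0 x − 230.2 y = 14978.35
Solving the 2×2 system: x ≈ -131.9, y ≈ -108.6 km.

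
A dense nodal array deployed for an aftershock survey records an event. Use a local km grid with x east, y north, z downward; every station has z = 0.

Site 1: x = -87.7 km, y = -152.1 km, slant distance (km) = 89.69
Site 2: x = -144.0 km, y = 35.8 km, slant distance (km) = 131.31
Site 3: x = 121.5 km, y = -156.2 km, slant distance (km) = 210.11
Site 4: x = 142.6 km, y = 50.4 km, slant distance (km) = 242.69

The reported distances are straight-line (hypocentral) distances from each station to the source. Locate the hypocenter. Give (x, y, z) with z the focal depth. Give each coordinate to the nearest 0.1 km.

Each station gives a sphere (x−x_i)² + (y−y_i)² + z² = d_i² (stations at z=0).
Subtracting the Site 1 sphere from Site 2 and Site 3: z² cancels, leaving linear equations in x and y:
-112.6 x + 375.8 y = -18006.08
418.4 x − 8.2 y = -27766.93
Solving: x ≈ -67.701, y ≈ -68.199 km (keep extra digits for the depth step; rounded: -67.7, -68.2).
Then from the Site 1 sphere: z² = 89.69² − (x + 87.7)² − (y + 152.1)² with x = -67.701, y = -68.199, so z ≈ 24.596 ≈ 24.6 km.
Check against Site 4 (with the unrounded solution): distance 242.69 ≈ 242.69 km. ✓

x ≈ -67.7 km, y ≈ -68.2 km, depth ≈ 24.6 km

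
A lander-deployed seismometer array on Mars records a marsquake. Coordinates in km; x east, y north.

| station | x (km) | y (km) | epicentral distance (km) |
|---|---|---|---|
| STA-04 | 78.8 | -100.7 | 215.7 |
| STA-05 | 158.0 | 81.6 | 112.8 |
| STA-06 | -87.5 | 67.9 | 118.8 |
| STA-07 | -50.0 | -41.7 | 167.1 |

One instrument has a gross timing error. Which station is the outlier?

Solve using three stations at a time. Using STA-04, STA-06, STA-07 (subtract circle equations pairwise → linear system) gives (x, y) ≈ (24.2, 107.9).
Distances from that point to each station vs reported:
  STA-04: calculated 215.6 vs reported 215.7 → residual 0.1 km
  STA-05: calculated 136.3 vs reported 112.8 → residual 23.5 km
  STA-06: calculated 118.7 vs reported 118.8 → residual 0.1 km
  STA-07: calculated 167.0 vs reported 167.1 → residual 0.1 km
STA-04, STA-06, STA-07 are mutually consistent (residuals ≈ 0); STA-05 is off by 23.5 km.

STA-05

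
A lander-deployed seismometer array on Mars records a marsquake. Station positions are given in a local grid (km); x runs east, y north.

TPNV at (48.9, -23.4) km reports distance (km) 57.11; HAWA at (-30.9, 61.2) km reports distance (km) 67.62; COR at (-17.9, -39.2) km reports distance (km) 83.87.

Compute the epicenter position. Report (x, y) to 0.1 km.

Circle about each station: (x − 48.9)² + (y + 23.4)² = 57.11²; (x + 30.9)² + (y − 61.2)² = 67.62²; (x + 17.9)² + (y + 39.2)² = 83.87².
Subtracting the TPNV equation from the HAWA and COR equations removes the quadratic terms:
-159.6 x + 169.2 y = 450.57
-133.6 x − 31.6 y = -4854.34
Solving the 2×2 system: x ≈ 29.2, y ≈ 30.2 km.

x ≈ 29.2 km, y ≈ 30.2 km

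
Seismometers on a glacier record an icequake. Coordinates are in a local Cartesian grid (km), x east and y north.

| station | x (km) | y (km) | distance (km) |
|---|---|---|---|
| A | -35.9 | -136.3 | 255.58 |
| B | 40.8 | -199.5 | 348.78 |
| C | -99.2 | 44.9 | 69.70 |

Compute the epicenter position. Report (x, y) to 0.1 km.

Circle about each station: (x + 35.9)² + (y + 136.3)² = 255.58²; (x − 40.8)² + (y + 199.5)² = 348.78²; (x + 99.2)² + (y − 44.9)² = 69.70².
Subtracting the A equation from the B and C equations removes the quadratic terms:
153.4 x − 126.4 y = -34727.96
-126.6 x + 362.4 y = 52453.20
Solving the 2×2 system: x ≈ -150.4, y ≈ 92.2 km.

(-150.4, 92.2)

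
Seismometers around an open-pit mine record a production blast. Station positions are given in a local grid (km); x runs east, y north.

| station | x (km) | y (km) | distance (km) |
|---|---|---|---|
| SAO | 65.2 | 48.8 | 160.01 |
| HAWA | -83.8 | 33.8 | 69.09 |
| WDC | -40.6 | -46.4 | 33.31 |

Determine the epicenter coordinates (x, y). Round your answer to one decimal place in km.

Circle about each station: (x − 65.2)² + (y − 48.8)² = 160.01²; (x + 83.8)² + (y − 33.8)² = 69.09²; (x + 40.6)² + (y + 46.4)² = 33.31².
Subtracting the SAO equation from the HAWA and WDC equations removes the quadratic terms:
-298.0 x − 30.0 y = 22362.17
-211.6 x − 190.4 y = 21662.48
Solving the 2×2 system: x ≈ -71.6, y ≈ -34.2 km.

(-71.6, -34.2)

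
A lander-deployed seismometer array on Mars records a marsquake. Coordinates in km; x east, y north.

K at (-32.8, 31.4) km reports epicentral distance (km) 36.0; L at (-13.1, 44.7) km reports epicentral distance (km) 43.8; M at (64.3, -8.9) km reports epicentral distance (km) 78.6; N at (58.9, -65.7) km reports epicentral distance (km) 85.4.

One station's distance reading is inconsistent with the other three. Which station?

Solve using three stations at a time. Using K, L, M (subtract circle equations pairwise → linear system) gives (x, y) ≈ (-13.7, 0.9).
Distances from that point to each station vs reported:
  K: calculated 36.0 vs reported 36.0 → residual 0.0 km
  L: calculated 43.8 vs reported 43.8 → residual 0.0 km
  M: calculated 78.6 vs reported 78.6 → residual 0.0 km
  N: calculated 98.5 vs reported 85.4 → residual 13.1 km
K, L, M are mutually consistent (residuals ≈ 0); N is off by 13.1 km.

N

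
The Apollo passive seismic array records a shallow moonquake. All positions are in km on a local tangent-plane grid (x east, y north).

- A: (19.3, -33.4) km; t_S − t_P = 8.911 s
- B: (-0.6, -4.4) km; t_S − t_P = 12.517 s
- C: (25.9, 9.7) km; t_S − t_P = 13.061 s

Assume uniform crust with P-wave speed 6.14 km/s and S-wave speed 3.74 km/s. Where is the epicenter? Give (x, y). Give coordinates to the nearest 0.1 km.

(50.1, -112.9)

Distance from S−P lag: d = Δt · v_P v_S / (v_P − v_S) = Δt · (6.14·3.74)/(6.14−3.74) ≈ 9.5682·Δt.
So d_A = 85.26, d_B = 119.76, d_C = 124.97 km.
Circle about each station: (x − 19.3)² + (y + 33.4)² = 85.26²; (x + 0.6)² + (y + 4.4)² = 119.76²; (x − 25.9)² + (y − 9.7)² = 124.97².
Subtracting the A equation from the B and C equations removes the quadratic terms:
-39.8 x + 58.0 y = -8541.52
13.2 x + 86.2 y = -9071.38
Solving the 2×2 system: x ≈ 50.1, y ≈ -112.9 km.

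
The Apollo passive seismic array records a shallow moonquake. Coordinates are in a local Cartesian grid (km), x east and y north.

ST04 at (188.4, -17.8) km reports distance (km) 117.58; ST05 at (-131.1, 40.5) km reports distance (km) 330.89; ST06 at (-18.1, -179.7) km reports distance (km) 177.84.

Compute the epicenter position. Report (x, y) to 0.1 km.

Circle about each station: (x − 188.4)² + (y + 17.8)² = 117.58²; (x + 131.1)² + (y − 40.5)² = 330.89²; (x + 18.1)² + (y + 179.7)² = 177.84².
Subtracting pairs of circle equations eliminates x²+y² and gives linear equations (the radical axes):
-639.0 x + 116.6 y = -112647.08
-413.0 x − 323.8 y = -20993.71
Solving the 2×2 system: x ≈ 152.6, y ≈ -129.8 km.

(152.6, -129.8)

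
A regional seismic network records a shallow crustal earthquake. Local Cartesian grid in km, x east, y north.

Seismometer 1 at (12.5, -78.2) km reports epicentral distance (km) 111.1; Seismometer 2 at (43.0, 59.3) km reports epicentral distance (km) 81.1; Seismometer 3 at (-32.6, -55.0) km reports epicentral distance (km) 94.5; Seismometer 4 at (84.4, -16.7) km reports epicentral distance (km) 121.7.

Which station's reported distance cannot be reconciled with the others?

Seismometer 3

Solve using three stations at a time. Using Seismometer 1, Seismometer 2, Seismometer 4 (subtract circle equations pairwise → linear system) gives (x, y) ≈ (-30.1, 24.4).
Distances from that point to each station vs reported:
  Seismometer 1: calculated 111.1 vs reported 111.1 → residual 0.0 km
  Seismometer 2: calculated 81.1 vs reported 81.1 → residual 0.0 km
  Seismometer 3: calculated 79.4 vs reported 94.5 → residual 15.1 km
  Seismometer 4: calculated 121.7 vs reported 121.7 → residual 0.0 km
Seismometer 1, Seismometer 2, Seismometer 4 are mutually consistent (residuals ≈ 0); Seismometer 3 is off by 15.1 km.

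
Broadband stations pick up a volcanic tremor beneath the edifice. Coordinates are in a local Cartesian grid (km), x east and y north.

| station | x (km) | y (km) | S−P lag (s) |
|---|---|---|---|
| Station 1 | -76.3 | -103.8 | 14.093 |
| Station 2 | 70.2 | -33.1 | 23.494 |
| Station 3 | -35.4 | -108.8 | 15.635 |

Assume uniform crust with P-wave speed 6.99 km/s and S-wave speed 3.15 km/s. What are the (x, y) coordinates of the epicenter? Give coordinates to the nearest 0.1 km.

x ≈ -64.2 km, y ≈ -23.9 km

Distance from S−P lag: d = Δt · v_P v_S / (v_P − v_S) = Δt · (6.99·3.15)/(6.99−3.15) ≈ 5.7340·Δt.
So d_Station 1 = 80.81, d_Station 2 = 134.71, d_Station 3 = 89.65 km.
Circle about each station: (x + 76.3)² + (y + 103.8)² = 80.81²; (x − 70.2)² + (y + 33.1)² = 134.71²; (x + 35.4)² + (y + 108.8)² = 89.65².
Subtracting the Station 1 equation from the Station 2 and Station 3 equations removes the quadratic terms:
293.0 x + 141.4 y = -22189.01
81.8 x − 10.0 y = -5012.40
Solving the 2×2 system: x ≈ -64.2, y ≈ -23.9 km.
Check against Station 1 (with the unrounded x, y): √((x + 76.3)²+(y + 103.8)²) = 80.81 ≈ 80.81 km. ✓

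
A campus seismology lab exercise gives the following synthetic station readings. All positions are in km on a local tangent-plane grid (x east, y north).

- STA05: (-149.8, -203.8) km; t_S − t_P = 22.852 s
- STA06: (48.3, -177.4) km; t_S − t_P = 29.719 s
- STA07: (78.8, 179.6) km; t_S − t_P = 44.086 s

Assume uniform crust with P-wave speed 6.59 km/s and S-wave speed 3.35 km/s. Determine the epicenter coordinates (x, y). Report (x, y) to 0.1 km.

(-111.4, -52.9)

Distance from S−P lag: d = Δt · v_P v_S / (v_P − v_S) = Δt · (6.59·3.35)/(6.59−3.35) ≈ 6.8137·Δt.
So d_STA05 = 155.71, d_STA06 = 202.50, d_STA07 = 300.39 km.
Circle about each station: (x + 149.8)² + (y + 203.8)² = 155.71²; (x − 48.3)² + (y + 177.4)² = 202.50²; (x − 78.8)² + (y − 179.6)² = 300.39².
Subtracting the STA05 equation from the STA06 and STA07 equations removes the quadratic terms:
396.2 x + 52.8 y = -46931.48
457.2 x + 766.8 y = -91497.43
Solving the 2×2 system: x ≈ -111.4, y ≈ -52.9 km.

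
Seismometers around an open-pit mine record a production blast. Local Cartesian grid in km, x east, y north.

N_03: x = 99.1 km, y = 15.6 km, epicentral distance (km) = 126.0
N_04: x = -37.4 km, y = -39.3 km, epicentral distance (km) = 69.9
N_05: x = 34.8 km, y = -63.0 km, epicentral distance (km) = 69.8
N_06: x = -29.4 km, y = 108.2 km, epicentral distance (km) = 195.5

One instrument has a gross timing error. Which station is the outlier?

Solve using three stations at a time. Using N_03, N_04, N_06 (subtract circle equations pairwise → linear system) gives (x, y) ≈ (18.6, -81.4).
Distances from that point to each station vs reported:
  N_03: calculated 126.1 vs reported 126.0 → residual 0.1 km
  N_04: calculated 70.0 vs reported 69.9 → residual 0.1 km
  N_05: calculated 24.5 vs reported 69.8 → residual 45.3 km
  N_06: calculated 195.5 vs reported 195.5 → residual 0.0 km
N_03, N_04, N_06 are mutually consistent (residuals ≈ 0); N_05 is off by 45.3 km.

N_05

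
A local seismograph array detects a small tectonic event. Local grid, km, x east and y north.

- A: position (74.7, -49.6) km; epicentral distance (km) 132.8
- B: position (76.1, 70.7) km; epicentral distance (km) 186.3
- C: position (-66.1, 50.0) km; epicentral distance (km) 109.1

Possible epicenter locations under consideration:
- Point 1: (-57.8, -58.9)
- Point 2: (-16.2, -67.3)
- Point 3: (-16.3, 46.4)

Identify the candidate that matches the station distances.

For each candidate, compare |candidate − station| to the reported distance:
Point 1: residuals A 0.0, B 0.0, C 0.1 → max 0.1 km
Point 2: residuals A 40.2, B 20.3, C 18.4 → max 40.2 km
Point 3: residuals A 0.5, B 90.8, C 59.2 → max 90.8 km
Only Point 1 has all residuals ≈ 0.

Point 1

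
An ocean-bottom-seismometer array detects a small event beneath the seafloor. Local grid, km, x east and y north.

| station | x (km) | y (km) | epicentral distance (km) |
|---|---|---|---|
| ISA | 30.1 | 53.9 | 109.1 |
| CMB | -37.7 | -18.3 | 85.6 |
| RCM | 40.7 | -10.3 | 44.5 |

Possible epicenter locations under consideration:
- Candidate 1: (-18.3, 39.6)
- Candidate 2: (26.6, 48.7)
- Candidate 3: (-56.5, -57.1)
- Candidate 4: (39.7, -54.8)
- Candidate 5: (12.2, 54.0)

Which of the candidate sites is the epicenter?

For each candidate, compare |candidate − station| to the reported distance:
Candidate 1: residuals ISA 58.6, CMB 24.5, RCM 32.8 → max 58.6 km
Candidate 2: residuals ISA 102.8, CMB 7.3, RCM 16.2 → max 102.8 km
Candidate 3: residuals ISA 31.7, CMB 42.5, RCM 63.4 → max 63.4 km
Candidate 4: residuals ISA 0.0, CMB 0.0, RCM 0.0 → max 0.0 km
Candidate 5: residuals ISA 91.2, CMB 2.2, RCM 25.8 → max 91.2 km
Only Candidate 4 has all residuals ≈ 0.

Candidate 4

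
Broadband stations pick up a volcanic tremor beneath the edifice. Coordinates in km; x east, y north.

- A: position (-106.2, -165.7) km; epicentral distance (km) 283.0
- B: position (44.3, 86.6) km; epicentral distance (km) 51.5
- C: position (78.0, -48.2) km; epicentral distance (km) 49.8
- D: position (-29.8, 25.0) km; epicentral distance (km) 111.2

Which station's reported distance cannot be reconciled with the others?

C

Solve using three stations at a time. Using A, B, D (subtract circle equations pairwise → linear system) gives (x, y) ≈ (79.0, 48.3).
Distances from that point to each station vs reported:
  A: calculated 283.0 vs reported 283.0 → residual 0.0 km
  B: calculated 51.7 vs reported 51.5 → residual 0.2 km
  C: calculated 96.5 vs reported 49.8 → residual 46.7 km
  D: calculated 111.3 vs reported 111.2 → residual 0.1 km
A, B, D are mutually consistent (residuals ≈ 0); C is off by 46.7 km.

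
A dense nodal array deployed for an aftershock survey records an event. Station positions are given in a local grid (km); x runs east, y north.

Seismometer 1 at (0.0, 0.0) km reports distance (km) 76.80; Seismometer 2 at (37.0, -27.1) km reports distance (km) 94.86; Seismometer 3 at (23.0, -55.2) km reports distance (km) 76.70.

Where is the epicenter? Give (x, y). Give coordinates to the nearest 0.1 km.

-53.7 km east, -54.9 km north

Circle about each station: x² + y² = 76.80²; (x − 37.0)² + (y + 27.1)² = 94.86²; (x − 23.0)² + (y + 55.2)² = 76.70².
Subtracting the Seismometer 1 equation from the Seismometer 2 and Seismometer 3 equations removes the quadratic terms:
74.0 x − 54.2 y = -996.77
46.0 x − 110.4 y = 3591.39
Solving the 2×2 system: x ≈ -53.7, y ≈ -54.9 km.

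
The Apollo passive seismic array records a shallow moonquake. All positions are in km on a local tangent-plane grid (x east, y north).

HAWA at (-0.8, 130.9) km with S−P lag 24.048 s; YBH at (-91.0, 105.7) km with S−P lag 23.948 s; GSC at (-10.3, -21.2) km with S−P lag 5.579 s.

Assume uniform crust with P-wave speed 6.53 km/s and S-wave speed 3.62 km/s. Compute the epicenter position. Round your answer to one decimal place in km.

Distance from S−P lag: d = Δt · v_P v_S / (v_P − v_S) = Δt · (6.53·3.62)/(6.53−3.62) ≈ 8.1232·Δt.
So d_HAWA = 195.35, d_YBH = 194.54, d_GSC = 45.32 km.
Circle about each station: (x + 0.8)² + (y − 130.9)² = 195.35²; (x + 91.0)² + (y − 105.7)² = 194.54²; (x + 10.3)² + (y + 21.2)² = 45.32².
Subtracting the HAWA equation from the YBH and GSC equations removes the quadratic terms:
-180.4 x − 50.4 y = 2633.85
-19.0 x − 304.2 y = 19527.80
Solving the 2×2 system: x ≈ 3.4, y ≈ -64.4 km.

(3.4, -64.4)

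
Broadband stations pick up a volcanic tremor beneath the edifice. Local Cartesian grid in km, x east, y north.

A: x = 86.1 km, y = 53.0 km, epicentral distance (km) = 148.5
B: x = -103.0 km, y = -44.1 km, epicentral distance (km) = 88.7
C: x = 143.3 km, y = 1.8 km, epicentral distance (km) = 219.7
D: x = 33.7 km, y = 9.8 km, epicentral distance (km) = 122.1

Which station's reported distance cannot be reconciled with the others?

B

Solve using three stations at a time. Using A, C, D (subtract circle equations pairwise → linear system) gives (x, y) ≈ (-57.5, 91.1).
Distances from that point to each station vs reported:
  A: calculated 148.5 vs reported 148.5 → residual 0.0 km
  B: calculated 142.6 vs reported 88.7 → residual 53.9 km
  C: calculated 219.7 vs reported 219.7 → residual 0.0 km
  D: calculated 122.1 vs reported 122.1 → residual 0.0 km
A, C, D are mutually consistent (residuals ≈ 0); B is off by 53.9 km.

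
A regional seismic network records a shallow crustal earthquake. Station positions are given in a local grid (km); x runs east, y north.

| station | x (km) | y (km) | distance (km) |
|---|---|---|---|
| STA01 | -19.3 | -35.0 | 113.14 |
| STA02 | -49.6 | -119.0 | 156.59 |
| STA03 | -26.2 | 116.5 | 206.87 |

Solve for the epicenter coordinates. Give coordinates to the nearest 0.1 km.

Circle about each station: (x + 19.3)² + (y + 35.0)² = 113.14²; (x + 49.6)² + (y + 119.0)² = 156.59²; (x + 26.2)² + (y − 116.5)² = 206.87².
Subtracting the STA01 equation from the STA02 and STA03 equations removes the quadratic terms:
-60.6 x − 168.0 y = 3303.90
-13.8 x + 303.0 y = -17333.34
Solving the 2×2 system: x ≈ 92.4, y ≈ -53.0 km.

(92.4, -53.0)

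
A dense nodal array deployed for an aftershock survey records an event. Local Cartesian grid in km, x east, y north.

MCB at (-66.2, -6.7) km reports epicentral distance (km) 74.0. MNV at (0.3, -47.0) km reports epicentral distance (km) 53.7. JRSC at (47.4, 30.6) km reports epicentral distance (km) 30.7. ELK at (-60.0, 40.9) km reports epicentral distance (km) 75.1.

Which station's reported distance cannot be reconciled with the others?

JRSC

Solve using three stations at a time. Using MCB, MNV, ELK (subtract circle equations pairwise → linear system) gives (x, y) ≈ (6.6, 6.3).
Distances from that point to each station vs reported:
  MCB: calculated 74.0 vs reported 74.0 → residual 0.0 km
  MNV: calculated 53.7 vs reported 53.7 → residual 0.0 km
  JRSC: calculated 47.5 vs reported 30.7 → residual 16.8 km
  ELK: calculated 75.1 vs reported 75.1 → residual 0.0 km
MCB, MNV, ELK are mutually consistent (residuals ≈ 0); JRSC is off by 16.8 km.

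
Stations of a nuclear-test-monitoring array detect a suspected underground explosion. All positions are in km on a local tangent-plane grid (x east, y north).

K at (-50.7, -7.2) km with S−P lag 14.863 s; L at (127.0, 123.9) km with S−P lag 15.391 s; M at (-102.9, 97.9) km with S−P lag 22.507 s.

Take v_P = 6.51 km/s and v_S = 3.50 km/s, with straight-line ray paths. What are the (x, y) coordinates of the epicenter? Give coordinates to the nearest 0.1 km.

54.5 km east, 32.7 km north

Distance from S−P lag: d = Δt · v_P v_S / (v_P − v_S) = Δt · (6.51·3.50)/(6.51−3.50) ≈ 7.5698·Δt.
So d_K = 112.51, d_L = 116.51, d_M = 170.37 km.
Circle about each station: (x + 50.7)² + (y + 7.2)² = 112.51²; (x − 127.0)² + (y − 123.9)² = 116.51²; (x + 102.9)² + (y − 97.9)² = 170.37².
Subtracting the K equation from the L and M equations removes the quadratic terms:
355.4 x + 262.2 y = 27941.80
-104.4 x + 210.2 y = 1183.05
Solving the 2×2 system: x ≈ 54.5, y ≈ 32.7 km.
Check against K (with the unrounded x, y): √((x + 50.7)²+(y + 7.2)²) = 112.51 ≈ 112.51 km. ✓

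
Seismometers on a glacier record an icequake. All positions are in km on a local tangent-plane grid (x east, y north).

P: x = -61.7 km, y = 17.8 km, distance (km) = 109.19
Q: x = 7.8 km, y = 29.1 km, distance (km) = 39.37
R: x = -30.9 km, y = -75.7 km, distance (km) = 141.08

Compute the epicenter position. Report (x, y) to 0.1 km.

(44.4, 43.6)

Circle about each station: (x + 61.7)² + (y − 17.8)² = 109.19²; (x − 7.8)² + (y − 29.1)² = 39.37²; (x + 30.9)² + (y + 75.7)² = 141.08².
Subtracting the P equation from the Q and R equations removes the quadratic terms:
139.0 x + 22.6 y = 7156.38
61.6 x − 187.0 y = -5419.54
Solving the 2×2 system: x ≈ 44.4, y ≈ 43.6 km.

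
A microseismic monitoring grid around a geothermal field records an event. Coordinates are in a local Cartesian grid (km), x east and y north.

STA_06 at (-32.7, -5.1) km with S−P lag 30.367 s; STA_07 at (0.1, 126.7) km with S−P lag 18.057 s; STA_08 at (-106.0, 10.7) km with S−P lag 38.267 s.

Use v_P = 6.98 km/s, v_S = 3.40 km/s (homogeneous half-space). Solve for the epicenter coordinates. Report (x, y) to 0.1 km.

Distance from S−P lag: d = Δt · v_P v_S / (v_P − v_S) = Δt · (6.98·3.40)/(6.98−3.40) ≈ 6.6291·Δt.
So d_STA_06 = 201.30, d_STA_07 = 119.70, d_STA_08 = 253.67 km.
Circle about each station: (x + 32.7)² + (y + 5.1)² = 201.30²; (x − 0.1)² + (y − 126.7)² = 119.70²; (x + 106.0)² + (y − 10.7)² = 253.67².
Subtracting pairs of circle equations eliminates x²+y² and gives linear equations (the radical axes):
65.6 x + 263.6 y = 41151.20
-146.6 x + 31.6 y = -13571.59
Solving the 2×2 system: x ≈ 119.8, y ≈ 126.3 km.
Check against STA_06 (with the unrounded x, y): √((x + 32.7)²+(y + 5.1)²) = 201.30 ≈ 201.30 km. ✓

119.8 km east, 126.3 km north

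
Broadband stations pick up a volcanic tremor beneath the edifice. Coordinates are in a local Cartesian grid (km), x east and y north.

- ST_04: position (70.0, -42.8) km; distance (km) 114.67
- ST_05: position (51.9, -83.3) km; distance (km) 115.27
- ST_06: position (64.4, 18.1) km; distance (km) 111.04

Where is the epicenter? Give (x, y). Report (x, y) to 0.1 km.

x ≈ -41.4 km, y ≈ -15.6 km

Circle about each station: (x − 70.0)² + (y + 42.8)² = 114.67²; (x − 51.9)² + (y + 83.3)² = 115.27²; (x − 64.4)² + (y − 18.1)² = 111.04².
Subtracting the ST_04 equation from the ST_05 and ST_06 equations removes the quadratic terms:
-36.2 x − 81.0 y = 2762.70
-11.2 x + 121.8 y = -1437.54
Solving the 2×2 system: x ≈ -41.4, y ≈ -15.6 km.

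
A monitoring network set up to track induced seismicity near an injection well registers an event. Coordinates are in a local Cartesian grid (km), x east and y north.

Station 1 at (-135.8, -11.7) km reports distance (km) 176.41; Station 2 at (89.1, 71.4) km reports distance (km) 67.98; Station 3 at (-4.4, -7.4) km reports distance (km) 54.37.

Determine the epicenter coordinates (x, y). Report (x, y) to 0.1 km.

Circle about each station: (x + 135.8)² + (y + 11.7)² = 176.41²; (x − 89.1)² + (y − 71.4)² = 67.98²; (x + 4.4)² + (y + 7.4)² = 54.37².
Subtracting the Station 1 equation from the Station 2 and Station 3 equations removes the quadratic terms:
449.8 x + 166.2 y = 20957.45
262.8 x + 8.6 y = 9659.98
Solving the 2×2 system: x ≈ 35.8, y ≈ 29.2 km.

(35.8, 29.2)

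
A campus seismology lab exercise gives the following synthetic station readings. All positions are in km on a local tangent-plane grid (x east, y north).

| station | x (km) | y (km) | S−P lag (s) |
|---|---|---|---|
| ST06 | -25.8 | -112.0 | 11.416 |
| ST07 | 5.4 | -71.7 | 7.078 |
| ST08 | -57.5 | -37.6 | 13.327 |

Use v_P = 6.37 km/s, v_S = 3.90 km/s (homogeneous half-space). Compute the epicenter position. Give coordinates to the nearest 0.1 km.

x ≈ 75.1 km, y ≈ -57.2 km

Distance from S−P lag: d = Δt · v_P v_S / (v_P − v_S) = Δt · (6.37·3.90)/(6.37−3.90) ≈ 10.0579·Δt.
So d_ST06 = 114.82, d_ST07 = 71.19, d_ST08 = 134.04 km.
Circle about each station: (x + 25.8)² + (y + 112.0)² = 114.82²; (x − 5.4)² + (y + 71.7)² = 71.19²; (x + 57.5)² + (y + 37.6)² = 134.04².
Subtracting the ST06 equation from the ST07 and ST08 equations removes the quadratic terms:
62.4 x + 80.6 y = 76.03
-63.4 x + 148.8 y = -13272.72
Solving the 2×2 system: x ≈ 75.1, y ≈ -57.2 km.
Check against ST06 (with the unrounded x, y): √((x + 25.8)²+(y + 112.0)²) = 114.82 ≈ 114.82 km. ✓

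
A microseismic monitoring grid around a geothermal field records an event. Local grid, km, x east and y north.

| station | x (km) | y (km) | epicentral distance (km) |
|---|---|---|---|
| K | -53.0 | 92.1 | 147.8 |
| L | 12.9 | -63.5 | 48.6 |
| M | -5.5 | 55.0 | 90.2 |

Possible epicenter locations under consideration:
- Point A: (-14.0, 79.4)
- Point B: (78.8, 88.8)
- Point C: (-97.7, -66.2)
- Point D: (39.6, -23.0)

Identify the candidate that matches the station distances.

Point D

For each candidate, compare |candidate − station| to the reported distance:
Point A: residuals K 106.8, L 96.8, M 64.4 → max 106.8 km
Point B: residuals K 16.0, L 117.3, M 0.6 → max 117.3 km
Point C: residuals K 16.7, L 62.0, M 62.1 → max 62.1 km
Point D: residuals K 0.1, L 0.1, M 0.1 → max 0.1 km
Only Point D has all residuals ≈ 0.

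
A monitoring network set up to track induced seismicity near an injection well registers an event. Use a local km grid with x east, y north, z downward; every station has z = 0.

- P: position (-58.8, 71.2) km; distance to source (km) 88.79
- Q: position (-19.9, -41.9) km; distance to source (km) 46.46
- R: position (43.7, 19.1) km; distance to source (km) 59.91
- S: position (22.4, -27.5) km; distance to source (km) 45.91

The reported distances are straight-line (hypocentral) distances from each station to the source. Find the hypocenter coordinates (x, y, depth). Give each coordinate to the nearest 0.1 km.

Each station gives a sphere (x−x_i)² + (y−y_i)² + z² = d_i² (stations at z=0).
Subtracting the P sphere from Q and R: z² cancels, leaving linear equations in x and y:
77.8 x − 226.2 y = -650.13
205.0 x − 104.2 y = -1957.92
Solving: x ≈ -9.804, y ≈ -0.498 km (keep extra digits for the depth step; rounded: -9.8, -0.5).
Then from the P sphere: z² = 88.79² − (x + 58.8)² − (y − 71.2)² with x = -9.804, y = -0.498, so z ≈ 18.505 ≈ 18.5 km.
Check against S (with the unrounded solution): distance 45.92 ≈ 45.91 km. ✓

x ≈ -9.8 km, y ≈ -0.5 km, depth ≈ 18.5 km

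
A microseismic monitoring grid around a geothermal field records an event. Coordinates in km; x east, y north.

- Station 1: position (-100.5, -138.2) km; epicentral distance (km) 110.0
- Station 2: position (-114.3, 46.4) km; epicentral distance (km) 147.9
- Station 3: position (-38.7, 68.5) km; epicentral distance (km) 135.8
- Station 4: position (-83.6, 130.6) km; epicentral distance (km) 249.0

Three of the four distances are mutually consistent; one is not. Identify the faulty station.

Station 4

Solve using three stations at a time. Using Station 1, Station 2, Station 3 (subtract circle equations pairwise → linear system) gives (x, y) ≈ (-17.8, -65.7).
Distances from that point to each station vs reported:
  Station 1: calculated 110.0 vs reported 110.0 → residual 0.0 km
  Station 2: calculated 147.9 vs reported 147.9 → residual 0.0 km
  Station 3: calculated 135.8 vs reported 135.8 → residual 0.0 km
  Station 4: calculated 207.0 vs reported 249.0 → residual 42.0 km
Station 1, Station 2, Station 3 are mutually consistent (residuals ≈ 0); Station 4 is off by 42.0 km.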